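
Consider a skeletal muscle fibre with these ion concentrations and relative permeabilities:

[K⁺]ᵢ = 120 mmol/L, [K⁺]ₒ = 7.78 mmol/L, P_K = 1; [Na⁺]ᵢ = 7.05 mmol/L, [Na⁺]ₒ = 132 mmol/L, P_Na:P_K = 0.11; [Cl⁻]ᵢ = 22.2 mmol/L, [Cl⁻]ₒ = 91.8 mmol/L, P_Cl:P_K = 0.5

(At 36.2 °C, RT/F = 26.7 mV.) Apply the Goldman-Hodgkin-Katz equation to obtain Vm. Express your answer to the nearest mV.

Vm = 26.7 · ln[(Σ P·[cation]ₒ + Σ P·[anion]ᵢ) / (Σ P·[cation]ᵢ + Σ P·[anion]ₒ)]
Numerator = 1×7.78 + 0.11×132 + 0.5×22.2 = 33.4
Denominator = 1×120 + 0.11×7.05 + 0.5×91.8 = 166.7
Vm = 26.7 · ln(0.20039) = 26.7 × (-1.6075) = -42.92 mV

-43 mV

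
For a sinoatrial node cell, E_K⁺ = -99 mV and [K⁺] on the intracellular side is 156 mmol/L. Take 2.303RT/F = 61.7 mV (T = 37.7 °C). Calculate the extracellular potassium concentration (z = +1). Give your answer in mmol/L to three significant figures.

3.88 mmol/L

Nernst: E = (61.7/1) · log₁₀([out]/[in]), so log₁₀([out]/[in]) = -99.0 × 1 / 61.7 = -1.6045.
[out]/[in] = 10^(-1.6045) = 0.02486.
[out] = 0.02486 × 156 = 3.878 mmol/L.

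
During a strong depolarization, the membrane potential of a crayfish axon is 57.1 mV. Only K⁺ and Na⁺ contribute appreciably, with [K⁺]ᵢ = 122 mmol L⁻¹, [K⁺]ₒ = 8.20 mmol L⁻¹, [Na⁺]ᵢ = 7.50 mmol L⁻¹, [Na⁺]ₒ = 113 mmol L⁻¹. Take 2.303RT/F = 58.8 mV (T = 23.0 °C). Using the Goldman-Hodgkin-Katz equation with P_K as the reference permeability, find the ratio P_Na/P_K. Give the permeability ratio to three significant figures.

26.5

Let α = P_Na/P_K. GHK: Vm = 58.8·log₁₀[(Kₒ + α·Naₒ)/(Kᵢ + α·Naᵢ)].
10^(Vm/58.8) = 10^(57.1/58.8) = 9.356
So 9.356·(Kᵢ + α·Naᵢ) = Kₒ + α·Naₒ → α = (9.356·122.0 − 8.2) / (113.0 − 9.356·7.5)
α = (1141 − 8.2) / (113.0 − 70.17) = 1133/42.83 = 26.46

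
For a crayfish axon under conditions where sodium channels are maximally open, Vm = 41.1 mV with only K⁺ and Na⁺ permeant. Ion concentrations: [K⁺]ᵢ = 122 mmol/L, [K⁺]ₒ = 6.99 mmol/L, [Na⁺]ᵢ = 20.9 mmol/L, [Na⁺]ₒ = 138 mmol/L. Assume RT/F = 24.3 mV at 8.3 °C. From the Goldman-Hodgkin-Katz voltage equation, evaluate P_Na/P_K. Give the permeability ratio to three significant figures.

26.7

Let α = P_Na/P_K. GHK: Vm = 24.3·ln[(Kₒ + α·Naₒ)/(Kᵢ + α·Naᵢ)].
e^(Vm/24.3) = e^(41.1/24.3) = 5.4268
So 5.4268·(Kᵢ + α·Naᵢ) = Kₒ + α·Naₒ → α = (5.4268·122.0 − 6.99) / (138.0 − 5.4268·20.9)
α = (662.1 − 6.99) / (138.0 − 113.4) = 655.1/24.58 = 26.65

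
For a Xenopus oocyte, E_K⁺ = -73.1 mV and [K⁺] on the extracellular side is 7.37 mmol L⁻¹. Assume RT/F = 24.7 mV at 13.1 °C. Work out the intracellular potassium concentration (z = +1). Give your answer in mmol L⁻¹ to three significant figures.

Nernst: E = (24.7/1) · ln([out]/[in]), so ln([out]/[in]) = -73.1 × 1 / 24.7 = -2.9595.
[out]/[in] = e^(-2.9595) = 0.05184.
[in] = 7.37 / 0.05184 = 142.2 mmol L⁻¹.

142 mmol L⁻¹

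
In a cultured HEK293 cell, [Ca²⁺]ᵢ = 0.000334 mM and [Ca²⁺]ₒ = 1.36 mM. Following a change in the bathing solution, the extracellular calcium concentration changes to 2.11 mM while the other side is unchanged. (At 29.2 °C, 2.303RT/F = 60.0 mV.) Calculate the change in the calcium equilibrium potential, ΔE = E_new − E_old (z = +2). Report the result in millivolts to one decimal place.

E_old = (60.0/2)·log₁₀(1.36/0.000334) = 108.29 mV
E_new = (60.0/2)·log₁₀(2.11/0.000334) = 114.02 mV
ΔE = 114.02 − (108.29) = 5.72 mV

5.7 mV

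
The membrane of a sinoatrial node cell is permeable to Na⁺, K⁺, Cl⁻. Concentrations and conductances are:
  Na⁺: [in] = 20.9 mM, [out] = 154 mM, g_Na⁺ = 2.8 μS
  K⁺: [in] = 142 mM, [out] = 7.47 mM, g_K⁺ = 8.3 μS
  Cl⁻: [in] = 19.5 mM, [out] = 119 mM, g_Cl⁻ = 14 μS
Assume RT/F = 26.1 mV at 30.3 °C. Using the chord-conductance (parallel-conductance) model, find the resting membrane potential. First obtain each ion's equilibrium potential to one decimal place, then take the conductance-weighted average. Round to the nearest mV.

E_Na⁺ = (26.1/1)·ln(154/20.9) = 52.1 mV
E_K⁺ = (26.1/1)·ln(7.47/142) = -76.9 mV
E_Cl⁻ = (26.1/-1)·ln(119/19.5) = -47.2 mV
Vm = (Σ gᵢEᵢ)/(Σ gᵢ) = (2.8·52.1 + 8.3·-76.9 + 14·-47.2) / (2.8 + 8.3 + 14)
= -1153.19 / 25.1 = -45.94 mV

-46 mV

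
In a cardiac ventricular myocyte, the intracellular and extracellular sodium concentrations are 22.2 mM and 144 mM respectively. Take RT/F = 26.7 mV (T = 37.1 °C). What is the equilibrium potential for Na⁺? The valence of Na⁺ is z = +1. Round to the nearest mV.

50 mV

E = (26.7/z) · ln([Na⁺]_out/[Na⁺]_in) with z = +1.
= (26.7/1) · ln(144/22.2) = 26.70 · ln(6.486)
= 26.70 · (1.8697) = 49.92 mV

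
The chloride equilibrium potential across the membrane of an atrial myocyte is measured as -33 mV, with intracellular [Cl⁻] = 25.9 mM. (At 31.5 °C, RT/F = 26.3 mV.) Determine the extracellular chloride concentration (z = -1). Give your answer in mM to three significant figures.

Nernst: E = (26.3/-1) · ln([out]/[in]), so ln([out]/[in]) = -33.0 × -1 / 26.3 = 1.2548.
[out]/[in] = e^(1.2548) = 3.507.
[out] = 3.507 × 25.9 = 90.83 mM.

90.8 mM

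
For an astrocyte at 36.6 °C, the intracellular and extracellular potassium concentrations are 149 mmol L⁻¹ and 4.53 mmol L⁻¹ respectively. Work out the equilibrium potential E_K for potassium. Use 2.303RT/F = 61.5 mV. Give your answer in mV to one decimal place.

-93.3 mV

E = (61.5/z) · log₁₀([K⁺]_out/[K⁺]_in) with z = +1.
= (61.5/1) · log₁₀(4.53/149) = 61.50 · log₁₀(0.0304)
= 61.50 · (-1.5171) = -93.30 mV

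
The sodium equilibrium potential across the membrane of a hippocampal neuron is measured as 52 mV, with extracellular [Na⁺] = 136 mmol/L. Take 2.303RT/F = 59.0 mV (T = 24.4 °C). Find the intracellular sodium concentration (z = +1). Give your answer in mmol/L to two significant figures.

Nernst: E = (59.0/1) · log₁₀([out]/[in]), so log₁₀([out]/[in]) = 52.0 × 1 / 59.0 = 0.8814.
[out]/[in] = 10^(0.8814) = 7.609.
[in] = 136 / 7.609 = 17.87 mmol/L.

18 mmol/L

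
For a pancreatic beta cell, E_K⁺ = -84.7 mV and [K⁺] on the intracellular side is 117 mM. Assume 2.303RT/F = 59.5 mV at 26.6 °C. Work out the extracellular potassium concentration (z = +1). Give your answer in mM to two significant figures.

4.4 mM

Nernst: E = (59.5/1) · log₁₀([out]/[in]), so log₁₀([out]/[in]) = -84.7 × 1 / 59.5 = -1.4235.
[out]/[in] = 10^(-1.4235) = 0.03771.
[out] = 0.03771 × 117 = 4.412 mM.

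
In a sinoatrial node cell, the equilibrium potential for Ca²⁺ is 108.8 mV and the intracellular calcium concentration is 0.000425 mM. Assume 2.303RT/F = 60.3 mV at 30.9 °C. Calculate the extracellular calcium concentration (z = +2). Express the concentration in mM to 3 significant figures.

1.73 mM

Nernst: E = (60.3/2) · log₁₀([out]/[in]), so log₁₀([out]/[in]) = 108.8 × 2 / 60.3 = 3.6086.
[out]/[in] = 10^(3.6086) = 4061.
[out] = 4061 × 0.000425 = 1.726 mM.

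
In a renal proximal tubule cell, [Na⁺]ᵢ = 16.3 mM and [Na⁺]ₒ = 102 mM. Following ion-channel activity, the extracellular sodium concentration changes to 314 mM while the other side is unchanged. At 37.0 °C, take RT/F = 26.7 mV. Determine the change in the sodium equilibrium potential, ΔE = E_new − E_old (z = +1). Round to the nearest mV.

30 mV

E_old = (26.7/1)·ln(102/16.3) = 48.96 mV
E_new = (26.7/1)·ln(314/16.3) = 78.98 mV
ΔE = 78.98 − (48.96) = 30.02 mV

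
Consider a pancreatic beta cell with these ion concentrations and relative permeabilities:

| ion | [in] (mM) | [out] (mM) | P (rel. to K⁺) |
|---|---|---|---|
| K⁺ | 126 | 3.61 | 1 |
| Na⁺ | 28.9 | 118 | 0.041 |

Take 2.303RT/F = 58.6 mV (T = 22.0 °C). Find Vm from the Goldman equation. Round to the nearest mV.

Vm = 58.6 · log₁₀[(Σ P·[cation]ₒ + Σ P·[anion]ᵢ) / (Σ P·[cation]ᵢ + Σ P·[anion]ₒ)]
Numerator = 1×3.61 + 0.041×118 = 8.448
Denominator = 1×126 + 0.041×28.9 = 127.2
Vm = 58.6 · log₁₀(0.066423) = 58.6 × (-1.1777) = -69.01 mV

-69 mV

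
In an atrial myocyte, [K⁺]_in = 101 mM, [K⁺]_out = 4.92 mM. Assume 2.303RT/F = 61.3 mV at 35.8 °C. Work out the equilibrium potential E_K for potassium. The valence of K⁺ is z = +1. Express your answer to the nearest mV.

-80 mV

E = (61.3/z) · log₁₀([K⁺]_out/[K⁺]_in) with z = +1.
= (61.3/1) · log₁₀(4.92/101) = 61.30 · log₁₀(0.04871)
= 61.30 · (-1.3124) = -80.45 mV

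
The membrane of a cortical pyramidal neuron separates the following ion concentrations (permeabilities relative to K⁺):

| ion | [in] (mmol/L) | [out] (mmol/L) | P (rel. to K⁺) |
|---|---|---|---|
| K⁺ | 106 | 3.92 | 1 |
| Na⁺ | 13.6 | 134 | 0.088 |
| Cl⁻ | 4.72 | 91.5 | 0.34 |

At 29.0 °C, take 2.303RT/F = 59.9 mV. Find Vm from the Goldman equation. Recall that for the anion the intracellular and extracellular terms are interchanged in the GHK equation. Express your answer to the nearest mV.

Vm = 59.9 · log₁₀[(Σ P·[cation]ₒ + Σ P·[anion]ᵢ) / (Σ P·[cation]ᵢ + Σ P·[anion]ₒ)]
Numerator = 1×3.92 + 0.088×134 + 0.34×4.72 = 17.32
Denominator = 1×106 + 0.088×13.6 + 0.34×91.5 = 138.3
Vm = 59.9 · log₁₀(0.12521) = 59.9 × (-0.9024) = -54.05 mV

-54 mV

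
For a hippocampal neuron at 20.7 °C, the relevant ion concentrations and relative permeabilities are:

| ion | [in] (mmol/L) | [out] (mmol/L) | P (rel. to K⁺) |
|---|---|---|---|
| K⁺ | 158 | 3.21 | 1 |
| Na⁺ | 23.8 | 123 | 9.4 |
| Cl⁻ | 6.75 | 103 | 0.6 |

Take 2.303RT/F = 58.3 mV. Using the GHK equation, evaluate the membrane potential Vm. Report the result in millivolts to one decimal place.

Vm = 58.3 · log₁₀[(Σ P·[cation]ₒ + Σ P·[anion]ᵢ) / (Σ P·[cation]ᵢ + Σ P·[anion]ₒ)]
Numerator = 1×3.21 + 9.4×123 + 0.6×6.75 = 1163
Denominator = 1×158 + 9.4×23.8 + 0.6×103 = 443.5
Vm = 58.3 · log₁₀(2.6232) = 58.3 × (0.4188) = 24.42 mV

24.4 mV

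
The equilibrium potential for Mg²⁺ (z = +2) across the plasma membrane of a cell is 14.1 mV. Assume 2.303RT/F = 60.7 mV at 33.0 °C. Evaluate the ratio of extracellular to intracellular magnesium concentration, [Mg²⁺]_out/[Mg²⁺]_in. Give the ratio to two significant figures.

log₁₀([out]/[in]) = E·z/(60.7) = 14.1 × 2 / 60.7 = 0.4646
[out]/[in] = 10^(0.4646) = 2.915

2.9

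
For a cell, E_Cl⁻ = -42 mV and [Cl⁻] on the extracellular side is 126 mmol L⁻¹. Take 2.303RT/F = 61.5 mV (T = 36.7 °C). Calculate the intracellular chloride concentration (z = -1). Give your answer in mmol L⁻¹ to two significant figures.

Nernst: E = (61.5/-1) · log₁₀([out]/[in]), so log₁₀([out]/[in]) = -42.0 × -1 / 61.5 = 0.6829.
[out]/[in] = 10^(0.6829) = 4.819.
[in] = 126 / 4.819 = 26.15 mmol L⁻¹.

26 mmol L⁻¹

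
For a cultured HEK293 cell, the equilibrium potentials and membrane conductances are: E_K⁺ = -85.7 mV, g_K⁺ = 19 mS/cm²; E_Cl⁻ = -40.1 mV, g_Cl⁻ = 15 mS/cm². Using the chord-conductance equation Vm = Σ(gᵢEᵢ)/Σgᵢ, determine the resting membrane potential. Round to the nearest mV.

-66 mV

Σ gᵢEᵢ = 19·(-85.7) + 15·(-40.1) = -2229.80
Σ gᵢ = 19 + 15 = 34
Vm = -2229.80 / 34 = -65.58 mV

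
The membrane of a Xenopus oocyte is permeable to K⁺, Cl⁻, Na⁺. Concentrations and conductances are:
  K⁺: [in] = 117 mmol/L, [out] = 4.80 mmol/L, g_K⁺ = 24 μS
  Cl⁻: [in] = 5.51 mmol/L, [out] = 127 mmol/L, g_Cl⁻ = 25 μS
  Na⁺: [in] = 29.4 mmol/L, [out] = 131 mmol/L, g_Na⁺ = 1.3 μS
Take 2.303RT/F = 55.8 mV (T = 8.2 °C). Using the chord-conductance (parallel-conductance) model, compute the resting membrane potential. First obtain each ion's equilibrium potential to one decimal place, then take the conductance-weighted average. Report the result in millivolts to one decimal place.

E_K⁺ = (55.8/1)·log₁₀(4.80/117) = -77.4 mV
E_Cl⁻ = (55.8/-1)·log₁₀(127/5.51) = -76.0 mV
E_Na⁺ = (55.8/1)·log₁₀(131/29.4) = 36.2 mV
Vm = (Σ gᵢEᵢ)/(Σ gᵢ) = (24·-77.4 + 25·-76.0 + 1.3·36.2) / (24 + 25 + 1.3)
= -3710.54 / 50.3 = -73.77 mV

-73.8 mV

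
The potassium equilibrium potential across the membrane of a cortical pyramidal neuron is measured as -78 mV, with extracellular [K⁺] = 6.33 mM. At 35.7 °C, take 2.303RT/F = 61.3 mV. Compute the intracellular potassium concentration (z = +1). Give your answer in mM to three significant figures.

119 mM

Nernst: E = (61.3/1) · log₁₀([out]/[in]), so log₁₀([out]/[in]) = -78.0 × 1 / 61.3 = -1.2724.
[out]/[in] = 10^(-1.2724) = 0.0534.
[in] = 6.33 / 0.0534 = 118.5 mM.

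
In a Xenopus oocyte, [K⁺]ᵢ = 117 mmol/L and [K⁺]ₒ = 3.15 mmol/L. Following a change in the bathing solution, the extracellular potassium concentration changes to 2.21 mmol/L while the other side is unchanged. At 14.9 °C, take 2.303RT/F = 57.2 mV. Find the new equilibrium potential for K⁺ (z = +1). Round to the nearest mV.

-99 mV

After the shift: [K⁺]_out = 2.21, [K⁺]_in = 117 mmol/L.
E_new = (57.2/1)·log₁₀(2.21/117) = 57.20 · (-1.7238) = -98.60 mV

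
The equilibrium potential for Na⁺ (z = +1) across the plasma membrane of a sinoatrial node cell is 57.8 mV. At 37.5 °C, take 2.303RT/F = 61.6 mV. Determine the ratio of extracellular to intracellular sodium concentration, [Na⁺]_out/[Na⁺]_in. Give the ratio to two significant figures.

8.7

log₁₀([out]/[in]) = E·z/(61.6) = 57.8 × 1 / 61.6 = 0.9383
[out]/[in] = 10^(0.9383) = 8.676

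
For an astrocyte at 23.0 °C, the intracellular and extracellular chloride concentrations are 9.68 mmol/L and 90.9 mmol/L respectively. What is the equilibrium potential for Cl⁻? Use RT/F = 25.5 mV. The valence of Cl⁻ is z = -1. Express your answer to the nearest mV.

-57 mV

E = (25.5/z) · ln([Cl⁻]_out/[Cl⁻]_in) with z = -1.
For an anion, dividing by z = -1 reverses the sign.
= (25.5/-1) · ln(90.9/9.68) = -25.50 · ln(9.39)
= -25.50 · (2.2397) = -57.11 mV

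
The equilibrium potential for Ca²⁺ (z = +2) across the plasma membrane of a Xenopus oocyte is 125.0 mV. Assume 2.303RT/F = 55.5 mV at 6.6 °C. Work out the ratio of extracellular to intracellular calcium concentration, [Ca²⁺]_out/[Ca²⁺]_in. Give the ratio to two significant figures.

32000

log₁₀([out]/[in]) = E·z/(55.5) = 125.0 × 2 / 55.5 = 4.5045
[out]/[in] = 10^(4.5045) = 3.195e+04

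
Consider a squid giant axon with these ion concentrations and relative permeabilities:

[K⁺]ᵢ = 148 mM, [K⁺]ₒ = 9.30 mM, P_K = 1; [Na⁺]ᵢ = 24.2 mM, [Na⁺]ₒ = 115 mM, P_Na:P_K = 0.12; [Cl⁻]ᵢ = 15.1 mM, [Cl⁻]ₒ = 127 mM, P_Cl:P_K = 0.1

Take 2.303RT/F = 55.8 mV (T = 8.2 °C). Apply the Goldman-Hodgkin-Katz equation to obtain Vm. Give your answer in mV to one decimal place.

Vm = 55.8 · log₁₀[(Σ P·[cation]ₒ + Σ P·[anion]ᵢ) / (Σ P·[cation]ᵢ + Σ P·[anion]ₒ)]
Numerator = 1×9.30 + 0.12×115 + 0.1×15.1 = 24.61
Denominator = 1×148 + 0.12×24.2 + 0.1×127 = 163.6
Vm = 55.8 · log₁₀(0.15042) = 55.8 × (-0.8227) = -45.91 mV

-45.9 mV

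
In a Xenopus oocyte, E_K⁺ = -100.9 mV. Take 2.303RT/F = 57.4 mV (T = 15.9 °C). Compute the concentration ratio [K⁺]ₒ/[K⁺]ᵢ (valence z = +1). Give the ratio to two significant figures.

0.017

log₁₀([out]/[in]) = E·z/(57.4) = -100.9 × 1 / 57.4 = -1.7578
[out]/[in] = 10^(-1.7578) = 0.01746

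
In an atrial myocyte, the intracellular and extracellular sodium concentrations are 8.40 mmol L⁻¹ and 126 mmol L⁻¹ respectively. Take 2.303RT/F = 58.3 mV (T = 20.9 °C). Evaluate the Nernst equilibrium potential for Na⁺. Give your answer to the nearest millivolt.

69 mV

E = (58.3/z) · log₁₀([Na⁺]_out/[Na⁺]_in) with z = +1.
= (58.3/1) · log₁₀(126/8.40) = 58.30 · log₁₀(15)
= 58.30 · (1.1761) = 68.57 mV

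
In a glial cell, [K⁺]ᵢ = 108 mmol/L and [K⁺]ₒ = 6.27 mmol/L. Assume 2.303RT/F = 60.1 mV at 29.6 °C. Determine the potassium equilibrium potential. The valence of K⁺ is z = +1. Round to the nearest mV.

-74 mV

E = (60.1/z) · log₁₀([K⁺]_out/[K⁺]_in) with z = +1.
= (60.1/1) · log₁₀(6.27/108) = 60.10 · log₁₀(0.05806)
= 60.10 · (-1.2362) = -74.29 mV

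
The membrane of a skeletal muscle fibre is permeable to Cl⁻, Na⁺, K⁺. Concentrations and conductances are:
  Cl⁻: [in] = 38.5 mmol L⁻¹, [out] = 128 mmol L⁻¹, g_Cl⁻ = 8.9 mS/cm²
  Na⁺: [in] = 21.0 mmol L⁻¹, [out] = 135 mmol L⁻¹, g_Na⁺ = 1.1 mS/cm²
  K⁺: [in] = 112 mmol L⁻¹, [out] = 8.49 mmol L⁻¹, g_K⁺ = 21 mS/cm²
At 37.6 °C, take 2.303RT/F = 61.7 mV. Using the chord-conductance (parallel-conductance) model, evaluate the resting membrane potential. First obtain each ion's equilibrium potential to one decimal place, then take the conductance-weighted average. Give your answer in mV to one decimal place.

-54.3 mV

E_Cl⁻ = (61.7/-1)·log₁₀(128/38.5) = -32.2 mV
E_Na⁺ = (61.7/1)·log₁₀(135/21.0) = 49.9 mV
E_K⁺ = (61.7/1)·log₁₀(8.49/112) = -69.1 mV
Vm = (Σ gᵢEᵢ)/(Σ gᵢ) = (8.9·-32.2 + 1.1·49.9 + 21·-69.1) / (8.9 + 1.1 + 21)
= -1682.79 / 31 = -54.28 mV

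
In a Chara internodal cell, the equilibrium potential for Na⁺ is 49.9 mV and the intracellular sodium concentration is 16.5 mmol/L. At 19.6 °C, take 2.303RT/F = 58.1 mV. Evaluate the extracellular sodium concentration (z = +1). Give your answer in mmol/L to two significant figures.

Nernst: E = (58.1/1) · log₁₀([out]/[in]), so log₁₀([out]/[in]) = 49.9 × 1 / 58.1 = 0.8589.
[out]/[in] = 10^(0.8589) = 7.225.
[out] = 7.225 × 16.5 = 119.2 mmol/L.

120 mmol/L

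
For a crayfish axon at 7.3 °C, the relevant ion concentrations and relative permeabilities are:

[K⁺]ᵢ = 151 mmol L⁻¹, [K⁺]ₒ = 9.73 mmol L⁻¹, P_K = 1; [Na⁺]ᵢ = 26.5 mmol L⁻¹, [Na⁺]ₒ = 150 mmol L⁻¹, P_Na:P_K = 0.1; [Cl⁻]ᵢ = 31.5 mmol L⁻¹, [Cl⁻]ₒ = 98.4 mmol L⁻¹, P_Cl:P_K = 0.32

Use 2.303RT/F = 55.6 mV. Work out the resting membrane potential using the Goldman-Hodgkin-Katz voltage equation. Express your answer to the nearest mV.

Vm = 55.6 · log₁₀[(Σ P·[cation]ₒ + Σ P·[anion]ᵢ) / (Σ P·[cation]ᵢ + Σ P·[anion]ₒ)]
Numerator = 1×9.73 + 0.1×150 + 0.32×31.5 = 34.81
Denominator = 1×151 + 0.1×26.5 + 0.32×98.4 = 185.1
Vm = 55.6 · log₁₀(0.18802) = 55.6 × (-0.7258) = -40.35 mV

-40 mV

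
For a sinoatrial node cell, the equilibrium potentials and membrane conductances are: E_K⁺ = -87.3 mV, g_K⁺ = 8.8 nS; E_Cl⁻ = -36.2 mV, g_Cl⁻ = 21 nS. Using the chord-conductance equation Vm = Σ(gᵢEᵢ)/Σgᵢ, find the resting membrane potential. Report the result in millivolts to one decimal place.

-51.3 mV

Σ gᵢEᵢ = 8.8·(-87.3) + 21·(-36.2) = -1528.44
Σ gᵢ = 8.8 + 21 = 29.8
Vm = -1528.44 / 29.8 = -51.29 mV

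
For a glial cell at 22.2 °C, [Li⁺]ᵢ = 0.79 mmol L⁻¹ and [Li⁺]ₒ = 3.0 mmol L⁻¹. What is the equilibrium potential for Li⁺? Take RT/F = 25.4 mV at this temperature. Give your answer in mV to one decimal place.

E = (25.4/z) · ln([Li⁺]_out/[Li⁺]_in) with z = +1.
= (25.4/1) · ln(3.0/0.79) = 25.40 · ln(3.797)
= 25.40 · (1.3343) = 33.89 mV

33.9 mV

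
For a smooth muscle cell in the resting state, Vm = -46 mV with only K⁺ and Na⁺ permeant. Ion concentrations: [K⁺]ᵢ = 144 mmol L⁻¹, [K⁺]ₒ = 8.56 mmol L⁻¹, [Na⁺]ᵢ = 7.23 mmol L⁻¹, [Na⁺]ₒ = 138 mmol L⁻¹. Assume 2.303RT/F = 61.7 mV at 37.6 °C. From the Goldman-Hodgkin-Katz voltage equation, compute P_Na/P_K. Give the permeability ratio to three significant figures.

0.127

Let α = P_Na/P_K. GHK: Vm = 61.7·log₁₀[(Kₒ + α·Naₒ)/(Kᵢ + α·Naᵢ)].
10^(Vm/61.7) = 10^(-46.0/61.7) = 0.17966
So 0.17966·(Kᵢ + α·Naᵢ) = Kₒ + α·Naₒ → α = (0.17966·144.0 − 8.56) / (138.0 − 0.17966·7.23)
α = (25.87 − 8.56) / (138.0 − 1.299) = 17.31/136.7 = 0.1266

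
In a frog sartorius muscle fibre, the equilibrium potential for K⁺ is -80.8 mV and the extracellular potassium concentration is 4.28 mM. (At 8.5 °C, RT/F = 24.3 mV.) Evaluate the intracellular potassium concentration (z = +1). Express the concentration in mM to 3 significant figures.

119 mM

Nernst: E = (24.3/1) · ln([out]/[in]), so ln([out]/[in]) = -80.8 × 1 / 24.3 = -3.3251.
[out]/[in] = e^(-3.3251) = 0.03597.
[in] = 4.28 / 0.03597 = 119 mM.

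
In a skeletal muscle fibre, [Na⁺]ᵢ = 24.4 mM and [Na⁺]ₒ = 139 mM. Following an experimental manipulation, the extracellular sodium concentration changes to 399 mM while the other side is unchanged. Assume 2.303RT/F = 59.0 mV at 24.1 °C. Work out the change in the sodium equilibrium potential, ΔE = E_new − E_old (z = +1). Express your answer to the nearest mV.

E_old = (59.0/1)·log₁₀(139/24.4) = 44.58 mV
E_new = (59.0/1)·log₁₀(399/24.4) = 71.60 mV
ΔE = 71.60 − (44.58) = 27.02 mV

27 mV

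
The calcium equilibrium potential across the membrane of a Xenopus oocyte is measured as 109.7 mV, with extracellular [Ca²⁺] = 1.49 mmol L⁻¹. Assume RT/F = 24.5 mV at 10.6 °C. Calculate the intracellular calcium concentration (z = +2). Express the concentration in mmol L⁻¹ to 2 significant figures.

Nernst: E = (24.5/2) · ln([out]/[in]), so ln([out]/[in]) = 109.7 × 2 / 24.5 = 8.9551.
[out]/[in] = e^(8.9551) = 7747.
[in] = 1.49 / 7747 = 0.0001923 mmol L⁻¹.

0.00019 mmol L⁻¹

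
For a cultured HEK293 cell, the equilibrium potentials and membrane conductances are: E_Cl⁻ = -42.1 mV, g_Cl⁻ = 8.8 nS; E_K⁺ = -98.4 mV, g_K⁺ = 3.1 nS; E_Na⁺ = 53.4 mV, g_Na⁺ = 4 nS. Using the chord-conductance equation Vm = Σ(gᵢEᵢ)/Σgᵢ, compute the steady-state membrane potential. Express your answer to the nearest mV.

Σ gᵢEᵢ = 8.8·(-42.1) + 3.1·(-98.4) + 4·(53.4) = -461.92
Σ gᵢ = 8.8 + 3.1 + 4 = 15.9
Vm = -461.92 / 15.9 = -29.05 mV

-29 mV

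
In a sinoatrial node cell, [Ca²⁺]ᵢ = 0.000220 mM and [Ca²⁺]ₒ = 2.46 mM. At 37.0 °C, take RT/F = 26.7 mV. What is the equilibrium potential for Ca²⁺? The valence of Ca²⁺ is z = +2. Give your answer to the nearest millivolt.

124 mV

E = (26.7/z) · ln([Ca²⁺]_out/[Ca²⁺]_in) with z = +2.
= (26.7/2) · ln(2.46/0.000220) = 13.35 · ln(1.118e+04)
= 13.35 · (9.3220) = 124.45 mV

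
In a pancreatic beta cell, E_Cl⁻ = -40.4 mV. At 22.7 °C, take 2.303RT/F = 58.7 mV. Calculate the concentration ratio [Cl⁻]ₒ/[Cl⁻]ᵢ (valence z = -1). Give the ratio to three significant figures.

log₁₀([out]/[in]) = E·z/(58.7) = -40.4 × -1 / 58.7 = 0.6882
[out]/[in] = 10^(0.6882) = 4.878

4.88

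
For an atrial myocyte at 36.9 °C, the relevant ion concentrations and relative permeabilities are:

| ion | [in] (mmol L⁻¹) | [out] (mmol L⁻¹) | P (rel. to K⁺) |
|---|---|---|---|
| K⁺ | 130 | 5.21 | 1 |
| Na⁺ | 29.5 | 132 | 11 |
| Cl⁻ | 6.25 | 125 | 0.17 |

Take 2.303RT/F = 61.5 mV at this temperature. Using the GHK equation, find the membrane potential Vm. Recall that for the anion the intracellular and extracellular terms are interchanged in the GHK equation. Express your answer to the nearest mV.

30 mV

Vm = 61.5 · log₁₀[(Σ P·[cation]ₒ + Σ P·[anion]ᵢ) / (Σ P·[cation]ᵢ + Σ P·[anion]ₒ)]
Numerator = 1×5.21 + 11×132 + 0.17×6.25 = 1458
Denominator = 1×130 + 11×29.5 + 0.17×125 = 475.8
Vm = 61.5 · log₁₀(3.0652) = 61.5 × (0.4865) = 29.92 mV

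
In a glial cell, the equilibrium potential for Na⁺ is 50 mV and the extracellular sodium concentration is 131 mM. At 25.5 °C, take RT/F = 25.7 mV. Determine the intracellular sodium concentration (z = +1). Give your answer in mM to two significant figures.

19 mM

Nernst: E = (25.7/1) · ln([out]/[in]), so ln([out]/[in]) = 50.0 × 1 / 25.7 = 1.9455.
[out]/[in] = e^(1.9455) = 6.997.
[in] = 131 / 6.997 = 18.72 mM.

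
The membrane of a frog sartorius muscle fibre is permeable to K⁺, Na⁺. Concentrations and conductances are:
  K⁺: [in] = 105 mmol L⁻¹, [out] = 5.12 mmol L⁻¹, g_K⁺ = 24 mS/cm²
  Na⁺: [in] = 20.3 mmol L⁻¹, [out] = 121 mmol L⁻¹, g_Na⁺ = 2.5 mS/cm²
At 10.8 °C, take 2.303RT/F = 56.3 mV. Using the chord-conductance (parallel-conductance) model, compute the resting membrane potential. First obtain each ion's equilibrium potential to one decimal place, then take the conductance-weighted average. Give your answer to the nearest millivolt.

-63 mV

E_K⁺ = (56.3/1)·log₁₀(5.12/105) = -73.9 mV
E_Na⁺ = (56.3/1)·log₁₀(121/20.3) = 43.6 mV
Vm = (Σ gᵢEᵢ)/(Σ gᵢ) = (24·-73.9 + 2.5·43.6) / (24 + 2.5)
= -1664.60 / 26.5 = -62.82 mV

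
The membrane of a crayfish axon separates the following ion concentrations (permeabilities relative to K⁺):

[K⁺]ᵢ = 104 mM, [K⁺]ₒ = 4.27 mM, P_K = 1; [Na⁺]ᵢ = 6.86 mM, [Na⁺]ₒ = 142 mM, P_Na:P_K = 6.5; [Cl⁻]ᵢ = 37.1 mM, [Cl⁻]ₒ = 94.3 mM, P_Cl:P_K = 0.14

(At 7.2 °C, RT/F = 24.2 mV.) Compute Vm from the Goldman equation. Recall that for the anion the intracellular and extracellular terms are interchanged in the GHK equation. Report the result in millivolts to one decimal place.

Vm = 24.2 · ln[(Σ P·[cation]ₒ + Σ P·[anion]ᵢ) / (Σ P·[cation]ᵢ + Σ P·[anion]ₒ)]
Numerator = 1×4.27 + 6.5×142 + 0.14×37.1 = 932.5
Denominator = 1×104 + 6.5×6.86 + 0.14×94.3 = 161.8
Vm = 24.2 · ln(5.7634) = 24.2 × (1.7515) = 42.39 mV

42.4 mV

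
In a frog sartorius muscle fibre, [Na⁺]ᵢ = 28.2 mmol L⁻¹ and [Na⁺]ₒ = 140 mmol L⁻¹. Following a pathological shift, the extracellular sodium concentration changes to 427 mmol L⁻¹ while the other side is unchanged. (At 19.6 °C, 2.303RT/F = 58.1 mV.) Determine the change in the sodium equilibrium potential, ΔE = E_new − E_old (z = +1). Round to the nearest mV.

28 mV

E_old = (58.1/1)·log₁₀(140/28.2) = 40.43 mV
E_new = (58.1/1)·log₁₀(427/28.2) = 68.57 mV
ΔE = 68.57 − (40.43) = 28.14 mV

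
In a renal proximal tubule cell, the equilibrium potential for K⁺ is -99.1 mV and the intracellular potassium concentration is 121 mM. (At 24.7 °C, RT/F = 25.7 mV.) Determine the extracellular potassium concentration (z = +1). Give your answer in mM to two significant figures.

2.6 mM

Nernst: E = (25.7/1) · ln([out]/[in]), so ln([out]/[in]) = -99.1 × 1 / 25.7 = -3.8560.
[out]/[in] = e^(-3.8560) = 0.02115.
[out] = 0.02115 × 121 = 2.559 mM.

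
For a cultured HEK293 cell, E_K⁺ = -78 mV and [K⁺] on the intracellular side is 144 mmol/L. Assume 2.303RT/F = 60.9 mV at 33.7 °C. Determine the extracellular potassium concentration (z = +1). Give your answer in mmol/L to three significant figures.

7.54 mmol/L

Nernst: E = (60.9/1) · log₁₀([out]/[in]), so log₁₀([out]/[in]) = -78.0 × 1 / 60.9 = -1.2808.
[out]/[in] = 10^(-1.2808) = 0.05239.
[out] = 0.05239 × 144 = 7.544 mmol/L.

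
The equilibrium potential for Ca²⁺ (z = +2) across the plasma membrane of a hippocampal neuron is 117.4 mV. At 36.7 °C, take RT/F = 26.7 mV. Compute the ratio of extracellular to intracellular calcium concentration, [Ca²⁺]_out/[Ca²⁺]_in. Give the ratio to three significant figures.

6590

ln([out]/[in]) = E·z/(26.7) = 117.4 × 2 / 26.7 = 8.7940
[out]/[in] = e^(8.7940) = 6595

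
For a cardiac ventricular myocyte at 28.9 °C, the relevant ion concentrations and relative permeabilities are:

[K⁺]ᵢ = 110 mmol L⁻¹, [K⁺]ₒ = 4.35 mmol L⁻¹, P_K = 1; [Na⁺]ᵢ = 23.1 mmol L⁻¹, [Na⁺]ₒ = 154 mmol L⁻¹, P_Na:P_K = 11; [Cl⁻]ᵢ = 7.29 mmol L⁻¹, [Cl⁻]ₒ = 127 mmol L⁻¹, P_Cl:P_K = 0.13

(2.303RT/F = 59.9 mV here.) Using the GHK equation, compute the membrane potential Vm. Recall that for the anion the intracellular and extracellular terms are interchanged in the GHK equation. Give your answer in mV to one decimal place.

Vm = 59.9 · log₁₀[(Σ P·[cation]ₒ + Σ P·[anion]ᵢ) / (Σ P·[cation]ᵢ + Σ P·[anion]ₒ)]
Numerator = 1×4.35 + 11×154 + 0.13×7.29 = 1699
Denominator = 1×110 + 11×23.1 + 0.13×127 = 380.6
Vm = 59.9 · log₁₀(4.4647) = 59.9 × (0.6498) = 38.92 mV

38.9 mV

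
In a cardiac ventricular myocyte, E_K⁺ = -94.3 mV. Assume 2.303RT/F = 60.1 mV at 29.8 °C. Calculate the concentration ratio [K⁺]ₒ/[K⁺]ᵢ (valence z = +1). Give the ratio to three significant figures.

0.0270

log₁₀([out]/[in]) = E·z/(60.1) = -94.3 × 1 / 60.1 = -1.5691
[out]/[in] = 10^(-1.5691) = 0.02697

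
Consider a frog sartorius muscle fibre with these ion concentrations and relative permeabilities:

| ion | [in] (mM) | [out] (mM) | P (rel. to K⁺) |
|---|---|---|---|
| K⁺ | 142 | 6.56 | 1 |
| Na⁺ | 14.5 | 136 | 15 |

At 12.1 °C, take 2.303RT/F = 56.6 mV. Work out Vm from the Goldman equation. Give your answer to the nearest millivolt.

43 mV

Vm = 56.6 · log₁₀[(Σ P·[cation]ₒ + Σ P·[anion]ᵢ) / (Σ P·[cation]ᵢ + Σ P·[anion]ₒ)]
Numerator = 1×6.56 + 15×136 = 2047
Denominator = 1×142 + 15×14.5 = 359.5
Vm = 56.6 · log₁₀(5.6928) = 56.6 × (0.7553) = 42.75 mV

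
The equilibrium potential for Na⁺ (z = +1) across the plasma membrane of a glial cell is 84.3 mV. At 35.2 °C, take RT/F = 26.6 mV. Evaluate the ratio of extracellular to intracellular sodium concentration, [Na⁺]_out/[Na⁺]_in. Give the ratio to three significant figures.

ln([out]/[in]) = E·z/(26.6) = 84.3 × 1 / 26.6 = 3.1692
[out]/[in] = e^(3.1692) = 23.79

23.8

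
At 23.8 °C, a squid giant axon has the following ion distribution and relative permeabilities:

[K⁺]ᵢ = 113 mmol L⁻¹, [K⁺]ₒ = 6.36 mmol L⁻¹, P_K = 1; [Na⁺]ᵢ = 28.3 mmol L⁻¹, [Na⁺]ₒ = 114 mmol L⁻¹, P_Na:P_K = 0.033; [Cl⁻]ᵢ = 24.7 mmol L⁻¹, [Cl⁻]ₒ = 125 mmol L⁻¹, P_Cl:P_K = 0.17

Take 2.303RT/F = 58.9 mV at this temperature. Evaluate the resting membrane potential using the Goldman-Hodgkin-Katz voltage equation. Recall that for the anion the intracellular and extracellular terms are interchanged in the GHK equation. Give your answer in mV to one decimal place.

-57.4 mV

Vm = 58.9 · log₁₀[(Σ P·[cation]ₒ + Σ P·[anion]ᵢ) / (Σ P·[cation]ᵢ + Σ P·[anion]ₒ)]
Numerator = 1×6.36 + 0.033×114 + 0.17×24.7 = 14.32
Denominator = 1×113 + 0.033×28.3 + 0.17×125 = 135.2
Vm = 58.9 · log₁₀(0.10594) = 58.9 × (-0.9750) = -57.42 mV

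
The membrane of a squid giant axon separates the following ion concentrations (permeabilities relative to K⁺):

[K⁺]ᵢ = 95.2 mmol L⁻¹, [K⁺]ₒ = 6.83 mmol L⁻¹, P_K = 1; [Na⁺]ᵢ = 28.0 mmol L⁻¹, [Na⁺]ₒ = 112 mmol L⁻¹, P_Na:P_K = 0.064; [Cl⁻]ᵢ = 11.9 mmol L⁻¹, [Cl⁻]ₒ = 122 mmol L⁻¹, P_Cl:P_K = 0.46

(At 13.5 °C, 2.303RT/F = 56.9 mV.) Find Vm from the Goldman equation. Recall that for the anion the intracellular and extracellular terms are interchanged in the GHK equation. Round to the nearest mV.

-51 mV

Vm = 56.9 · log₁₀[(Σ P·[cation]ₒ + Σ P·[anion]ᵢ) / (Σ P·[cation]ᵢ + Σ P·[anion]ₒ)]
Numerator = 1×6.83 + 0.064×112 + 0.46×11.9 = 19.47
Denominator = 1×95.2 + 0.064×28.0 + 0.46×122 = 153.1
Vm = 56.9 · log₁₀(0.12717) = 56.9 × (-0.8956) = -50.96 mV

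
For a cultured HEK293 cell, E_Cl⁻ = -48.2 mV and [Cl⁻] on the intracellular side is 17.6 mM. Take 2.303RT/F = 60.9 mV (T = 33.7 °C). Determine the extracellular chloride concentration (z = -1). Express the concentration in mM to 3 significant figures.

109 mM

Nernst: E = (60.9/-1) · log₁₀([out]/[in]), so log₁₀([out]/[in]) = -48.2 × -1 / 60.9 = 0.7915.
[out]/[in] = 10^(0.7915) = 6.187.
[out] = 6.187 × 17.6 = 108.9 mM.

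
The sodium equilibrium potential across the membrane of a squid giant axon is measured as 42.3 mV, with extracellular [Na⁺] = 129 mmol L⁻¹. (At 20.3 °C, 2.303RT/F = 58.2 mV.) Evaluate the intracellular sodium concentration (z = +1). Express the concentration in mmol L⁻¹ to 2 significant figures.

24 mmol L⁻¹

Nernst: E = (58.2/1) · log₁₀([out]/[in]), so log₁₀([out]/[in]) = 42.3 × 1 / 58.2 = 0.7268.
[out]/[in] = 10^(0.7268) = 5.331.
[in] = 129 / 5.331 = 24.2 mmol L⁻¹.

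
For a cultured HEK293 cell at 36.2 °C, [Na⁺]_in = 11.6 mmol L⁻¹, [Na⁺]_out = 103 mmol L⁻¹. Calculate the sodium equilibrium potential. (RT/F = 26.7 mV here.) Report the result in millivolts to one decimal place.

E = (26.7/z) · ln([Na⁺]_out/[Na⁺]_in) with z = +1.
= (26.7/1) · ln(103/11.6) = 26.70 · ln(8.879)
= 26.70 · (2.1837) = 58.31 mV

58.3 mV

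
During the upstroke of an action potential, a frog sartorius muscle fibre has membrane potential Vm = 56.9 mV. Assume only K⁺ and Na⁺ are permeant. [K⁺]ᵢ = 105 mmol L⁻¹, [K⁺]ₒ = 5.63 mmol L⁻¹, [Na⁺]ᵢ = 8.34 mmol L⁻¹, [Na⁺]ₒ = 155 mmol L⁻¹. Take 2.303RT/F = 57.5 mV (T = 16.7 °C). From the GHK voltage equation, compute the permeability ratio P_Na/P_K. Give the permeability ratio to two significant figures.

Let α = P_Na/P_K. GHK: Vm = 57.5·log₁₀[(Kₒ + α·Naₒ)/(Kᵢ + α·Naᵢ)].
10^(Vm/57.5) = 10^(56.9/57.5) = 9.7626
So 9.7626·(Kᵢ + α·Naᵢ) = Kₒ + α·Naₒ → α = (9.7626·105.0 − 5.63) / (155.0 − 9.7626·8.34)
α = (1025 − 5.63) / (155.0 − 81.42) = 1019/73.58 = 13.85

14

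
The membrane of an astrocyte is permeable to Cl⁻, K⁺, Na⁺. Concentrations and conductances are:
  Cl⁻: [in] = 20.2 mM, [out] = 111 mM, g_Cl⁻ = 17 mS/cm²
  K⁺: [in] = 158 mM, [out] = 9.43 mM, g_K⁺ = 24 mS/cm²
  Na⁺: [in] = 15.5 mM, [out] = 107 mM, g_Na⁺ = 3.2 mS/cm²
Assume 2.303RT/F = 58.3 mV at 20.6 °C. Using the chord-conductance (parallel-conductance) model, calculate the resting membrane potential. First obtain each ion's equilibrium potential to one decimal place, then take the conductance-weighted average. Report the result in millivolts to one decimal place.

E_Cl⁻ = (58.3/-1)·log₁₀(111/20.2) = -43.1 mV
E_K⁺ = (58.3/1)·log₁₀(9.43/158) = -71.4 mV
E_Na⁺ = (58.3/1)·log₁₀(107/15.5) = 48.9 mV
Vm = (Σ gᵢEᵢ)/(Σ gᵢ) = (17·-43.1 + 24·-71.4 + 3.2·48.9) / (17 + 24 + 3.2)
= -2289.82 / 44.2 = -51.81 mV

-51.8 mV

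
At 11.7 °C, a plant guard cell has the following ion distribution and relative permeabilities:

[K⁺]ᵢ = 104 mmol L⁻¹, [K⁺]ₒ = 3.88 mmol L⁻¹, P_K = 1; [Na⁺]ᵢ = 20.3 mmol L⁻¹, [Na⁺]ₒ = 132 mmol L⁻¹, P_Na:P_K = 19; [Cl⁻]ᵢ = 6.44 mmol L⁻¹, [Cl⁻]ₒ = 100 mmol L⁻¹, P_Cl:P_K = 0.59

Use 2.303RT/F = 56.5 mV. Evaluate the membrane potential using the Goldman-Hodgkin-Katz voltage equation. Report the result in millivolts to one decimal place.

Vm = 56.5 · log₁₀[(Σ P·[cation]ₒ + Σ P·[anion]ᵢ) / (Σ P·[cation]ᵢ + Σ P·[anion]ₒ)]
Numerator = 1×3.88 + 19×132 + 0.59×6.44 = 2516
Denominator = 1×104 + 19×20.3 + 0.59×100 = 548.7
Vm = 56.5 · log₁₀(4.5848) = 56.5 × (0.6613) = 37.36 mV

37.4 mV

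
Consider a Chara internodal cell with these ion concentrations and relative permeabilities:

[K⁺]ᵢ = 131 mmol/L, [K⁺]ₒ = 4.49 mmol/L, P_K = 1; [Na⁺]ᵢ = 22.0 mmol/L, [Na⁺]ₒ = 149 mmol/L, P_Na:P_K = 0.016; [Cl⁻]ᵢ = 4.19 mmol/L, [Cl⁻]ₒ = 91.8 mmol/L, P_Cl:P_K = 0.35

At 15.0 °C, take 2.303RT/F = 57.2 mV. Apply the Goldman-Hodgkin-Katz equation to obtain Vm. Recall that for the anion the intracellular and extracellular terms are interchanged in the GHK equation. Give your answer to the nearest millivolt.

Vm = 57.2 · log₁₀[(Σ P·[cation]ₒ + Σ P·[anion]ᵢ) / (Σ P·[cation]ᵢ + Σ P·[anion]ₒ)]
Numerator = 1×4.49 + 0.016×149 + 0.35×4.19 = 8.341
Denominator = 1×131 + 0.016×22.0 + 0.35×91.8 = 163.5
Vm = 57.2 · log₁₀(0.051018) = 57.2 × (-1.2923) = -73.92 mV

-74 mV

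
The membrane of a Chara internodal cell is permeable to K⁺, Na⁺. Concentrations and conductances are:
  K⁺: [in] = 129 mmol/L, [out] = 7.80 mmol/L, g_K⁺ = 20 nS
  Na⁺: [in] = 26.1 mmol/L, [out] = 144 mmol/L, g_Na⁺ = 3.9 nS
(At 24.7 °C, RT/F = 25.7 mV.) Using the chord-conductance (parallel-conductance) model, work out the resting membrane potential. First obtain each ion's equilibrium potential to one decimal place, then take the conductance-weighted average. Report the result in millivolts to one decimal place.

-53.2 mV

E_K⁺ = (25.7/1)·ln(7.80/129) = -72.1 mV
E_Na⁺ = (25.7/1)·ln(144/26.1) = 43.9 mV
Vm = (Σ gᵢEᵢ)/(Σ gᵢ) = (20·-72.1 + 3.9·43.9) / (20 + 3.9)
= -1270.79 / 23.9 = -53.17 mV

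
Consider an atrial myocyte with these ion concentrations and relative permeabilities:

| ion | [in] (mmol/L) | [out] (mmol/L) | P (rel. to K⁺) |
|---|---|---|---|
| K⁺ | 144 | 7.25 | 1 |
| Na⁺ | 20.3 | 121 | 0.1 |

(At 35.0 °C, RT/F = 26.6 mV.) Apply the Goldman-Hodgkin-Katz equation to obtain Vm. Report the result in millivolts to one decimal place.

-53.8 mV

Vm = 26.6 · ln[(Σ P·[cation]ₒ + Σ P·[anion]ᵢ) / (Σ P·[cation]ᵢ + Σ P·[anion]ₒ)]
Numerator = 1×7.25 + 0.1×121 = 19.35
Denominator = 1×144 + 0.1×20.3 = 146
Vm = 26.6 · ln(0.13251) = 26.6 × (-2.0211) = -53.76 mV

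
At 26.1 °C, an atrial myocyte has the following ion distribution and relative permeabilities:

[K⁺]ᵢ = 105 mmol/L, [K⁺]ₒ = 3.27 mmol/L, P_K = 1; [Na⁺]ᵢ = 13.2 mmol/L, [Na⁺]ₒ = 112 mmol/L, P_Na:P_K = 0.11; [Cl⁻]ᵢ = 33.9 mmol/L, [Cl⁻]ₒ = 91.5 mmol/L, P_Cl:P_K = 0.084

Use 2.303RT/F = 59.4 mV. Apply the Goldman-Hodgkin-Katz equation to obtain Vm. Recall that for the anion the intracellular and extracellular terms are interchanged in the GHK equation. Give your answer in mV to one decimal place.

-47.0 mV

Vm = 59.4 · log₁₀[(Σ P·[cation]ₒ + Σ P·[anion]ᵢ) / (Σ P·[cation]ᵢ + Σ P·[anion]ₒ)]
Numerator = 1×3.27 + 0.11×112 + 0.084×33.9 = 18.44
Denominator = 1×105 + 0.11×13.2 + 0.084×91.5 = 114.1
Vm = 59.4 · log₁₀(0.16154) = 59.4 × (-0.7917) = -47.03 mV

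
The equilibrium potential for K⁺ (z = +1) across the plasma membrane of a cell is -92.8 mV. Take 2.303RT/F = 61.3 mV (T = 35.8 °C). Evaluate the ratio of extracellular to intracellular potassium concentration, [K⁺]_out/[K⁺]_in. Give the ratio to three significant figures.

log₁₀([out]/[in]) = E·z/(61.3) = -92.8 × 1 / 61.3 = -1.5139
[out]/[in] = 10^(-1.5139) = 0.03063

0.0306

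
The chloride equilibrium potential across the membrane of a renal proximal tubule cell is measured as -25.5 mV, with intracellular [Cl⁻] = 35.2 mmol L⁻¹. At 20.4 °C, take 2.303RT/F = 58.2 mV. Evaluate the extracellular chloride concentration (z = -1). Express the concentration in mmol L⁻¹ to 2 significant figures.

97 mmol L⁻¹

Nernst: E = (58.2/-1) · log₁₀([out]/[in]), so log₁₀([out]/[in]) = -25.5 × -1 / 58.2 = 0.4381.
[out]/[in] = 10^(0.4381) = 2.742.
[out] = 2.742 × 35.2 = 96.54 mmol L⁻¹.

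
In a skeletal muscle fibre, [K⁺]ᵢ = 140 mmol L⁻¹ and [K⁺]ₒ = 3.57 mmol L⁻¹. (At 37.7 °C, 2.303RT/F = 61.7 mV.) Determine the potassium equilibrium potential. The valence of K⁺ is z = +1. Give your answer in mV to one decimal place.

E = (61.7/z) · log₁₀([K⁺]_out/[K⁺]_in) with z = +1.
= (61.7/1) · log₁₀(3.57/140) = 61.70 · log₁₀(0.0255)
= 61.70 · (-1.5935) = -98.32 mV

-98.3 mV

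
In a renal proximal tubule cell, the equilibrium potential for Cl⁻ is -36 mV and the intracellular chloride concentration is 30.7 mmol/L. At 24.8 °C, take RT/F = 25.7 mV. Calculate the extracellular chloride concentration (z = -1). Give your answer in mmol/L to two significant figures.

Nernst: E = (25.7/-1) · ln([out]/[in]), so ln([out]/[in]) = -36.0 × -1 / 25.7 = 1.4008.
[out]/[in] = e^(1.4008) = 4.058.
[out] = 4.058 × 30.7 = 124.6 mmol/L.

120 mmol/L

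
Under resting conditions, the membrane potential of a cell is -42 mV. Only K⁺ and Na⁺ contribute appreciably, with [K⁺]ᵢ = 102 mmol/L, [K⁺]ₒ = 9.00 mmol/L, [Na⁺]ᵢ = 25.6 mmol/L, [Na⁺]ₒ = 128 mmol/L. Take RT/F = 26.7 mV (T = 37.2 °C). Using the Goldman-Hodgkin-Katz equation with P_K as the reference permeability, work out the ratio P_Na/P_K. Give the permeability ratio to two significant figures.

0.099

Let α = P_Na/P_K. GHK: Vm = 26.7·ln[(Kₒ + α·Naₒ)/(Kᵢ + α·Naᵢ)].
e^(Vm/26.7) = e^(-42.0/26.7) = 0.20741
So 0.20741·(Kᵢ + α·Naᵢ) = Kₒ + α·Naₒ → α = (0.20741·102.0 − 9.0) / (128.0 − 0.20741·25.6)
α = (21.16 − 9.0) / (128.0 − 5.31) = 12.16/122.7 = 0.09908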